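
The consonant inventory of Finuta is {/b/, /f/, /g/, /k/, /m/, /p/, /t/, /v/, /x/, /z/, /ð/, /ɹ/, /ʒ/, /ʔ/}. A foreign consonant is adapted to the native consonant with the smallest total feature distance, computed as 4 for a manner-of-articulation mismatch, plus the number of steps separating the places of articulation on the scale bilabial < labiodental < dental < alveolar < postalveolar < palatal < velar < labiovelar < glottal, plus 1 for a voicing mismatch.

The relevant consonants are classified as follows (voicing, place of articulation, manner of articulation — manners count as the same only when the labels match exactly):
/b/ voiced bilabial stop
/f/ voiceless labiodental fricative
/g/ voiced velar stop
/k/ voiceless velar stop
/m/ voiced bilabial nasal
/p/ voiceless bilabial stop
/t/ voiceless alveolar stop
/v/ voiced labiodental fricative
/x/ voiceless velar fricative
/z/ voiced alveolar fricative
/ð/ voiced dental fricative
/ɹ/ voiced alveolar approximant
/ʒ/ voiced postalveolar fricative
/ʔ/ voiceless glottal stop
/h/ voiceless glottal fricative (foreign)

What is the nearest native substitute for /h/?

x

/x/ is closest: same manner (fricative), place distance 2 (glottal→velar), same voicing; total 2. Next closest is /ʔ/ at distance 4.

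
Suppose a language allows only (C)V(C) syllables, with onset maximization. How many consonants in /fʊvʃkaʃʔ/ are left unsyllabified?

2

Under (C)V(C), the unsyllabifiable consonants are /ʃ/, /ʔ/ (at most one coda consonant is licensed; onsets are limited to one consonant).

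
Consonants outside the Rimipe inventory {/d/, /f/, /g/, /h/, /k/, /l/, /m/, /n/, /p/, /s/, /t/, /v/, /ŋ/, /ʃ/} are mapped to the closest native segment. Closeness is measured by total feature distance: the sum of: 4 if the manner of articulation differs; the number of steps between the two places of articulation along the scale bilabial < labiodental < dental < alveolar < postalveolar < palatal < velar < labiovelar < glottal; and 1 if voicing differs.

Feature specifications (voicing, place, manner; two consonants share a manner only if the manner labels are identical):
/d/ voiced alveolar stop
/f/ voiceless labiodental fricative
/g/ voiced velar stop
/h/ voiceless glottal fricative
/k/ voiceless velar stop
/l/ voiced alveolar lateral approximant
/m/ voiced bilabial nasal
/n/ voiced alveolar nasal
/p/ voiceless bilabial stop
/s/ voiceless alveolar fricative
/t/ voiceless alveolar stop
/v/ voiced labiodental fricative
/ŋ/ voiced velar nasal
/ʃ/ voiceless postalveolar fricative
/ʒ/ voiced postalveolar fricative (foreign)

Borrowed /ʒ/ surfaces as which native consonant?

ʃ

/ʃ/ is closest: same manner (fricative), place distance 0 (postalveolar→postalveolar), voicing differs (+1); total 1. Next closest is /s/ at distance 2.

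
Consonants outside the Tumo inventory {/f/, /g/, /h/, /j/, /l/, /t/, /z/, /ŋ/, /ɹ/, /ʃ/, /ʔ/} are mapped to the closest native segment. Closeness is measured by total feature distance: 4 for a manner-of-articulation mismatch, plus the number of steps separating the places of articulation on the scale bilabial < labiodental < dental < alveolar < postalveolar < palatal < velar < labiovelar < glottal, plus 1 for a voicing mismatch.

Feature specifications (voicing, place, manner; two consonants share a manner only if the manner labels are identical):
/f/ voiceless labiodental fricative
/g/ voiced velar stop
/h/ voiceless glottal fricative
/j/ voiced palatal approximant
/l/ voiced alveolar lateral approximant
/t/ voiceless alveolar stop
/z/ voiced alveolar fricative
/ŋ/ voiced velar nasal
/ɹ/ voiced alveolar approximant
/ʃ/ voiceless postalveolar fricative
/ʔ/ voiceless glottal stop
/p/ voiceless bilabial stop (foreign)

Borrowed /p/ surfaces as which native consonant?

t

/t/ is closest: same manner (stop), place distance 3 (bilabial→alveolar), same voicing; total 3. Next closest is /f/ at distance 5.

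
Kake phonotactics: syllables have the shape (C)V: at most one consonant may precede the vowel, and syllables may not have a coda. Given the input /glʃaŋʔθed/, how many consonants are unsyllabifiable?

5

The consonants /g/, /l/, /ŋ/, /ʔ/, /d/ cannot be parsed into a legal (C)V syllable (no codas are permitted; onsets are limited to one consonant).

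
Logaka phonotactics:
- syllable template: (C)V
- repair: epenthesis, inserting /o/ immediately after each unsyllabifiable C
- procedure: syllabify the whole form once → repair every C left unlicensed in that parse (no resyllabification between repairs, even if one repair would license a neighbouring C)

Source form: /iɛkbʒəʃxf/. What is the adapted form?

iɛkoboʒəʃoxofo

Syllabifying with onset maximization leaves /k/, /b/, /ʃ/, /x/, /f/ stranded (no codas are permitted; onsets are limited to one consonant).
Inserting the epenthetic vowel yields /k/ → /ko/, /b/ → /bo/, /ʃ/ → /ʃo/, /x/ → /xo/, /f/ → /fo/.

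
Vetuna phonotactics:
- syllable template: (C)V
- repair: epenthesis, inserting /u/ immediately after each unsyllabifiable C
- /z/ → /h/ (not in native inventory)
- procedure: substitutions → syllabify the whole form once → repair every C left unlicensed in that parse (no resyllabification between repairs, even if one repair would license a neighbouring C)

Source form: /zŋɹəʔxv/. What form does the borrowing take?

Substitution: /z/ → /h/, giving /hŋɹəʔxv/.
Under (C)V, the unsyllabifiable consonants are /h/, /ŋ/, /ʔ/, /x/, /v/ (no codas are permitted; onsets are limited to one consonant).
Inserting the epenthetic vowel yields /h/ → /hu/, /ŋ/ → /ŋu/, /ʔ/ → /ʔu/, /x/ → /xu/, /v/ → /vu/.

huŋuɹəʔuxuvu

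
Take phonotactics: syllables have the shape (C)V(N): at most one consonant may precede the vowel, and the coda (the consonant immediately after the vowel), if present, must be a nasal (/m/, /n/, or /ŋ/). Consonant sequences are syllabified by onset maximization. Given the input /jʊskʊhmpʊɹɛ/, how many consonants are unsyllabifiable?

The consonants /s/, /h/, /m/ cannot be parsed into a legal (C)V(N) syllable (only a nasal (/m/, /n/, or /ŋ/) is licensed in coda position; onsets are limited to one consonant).

3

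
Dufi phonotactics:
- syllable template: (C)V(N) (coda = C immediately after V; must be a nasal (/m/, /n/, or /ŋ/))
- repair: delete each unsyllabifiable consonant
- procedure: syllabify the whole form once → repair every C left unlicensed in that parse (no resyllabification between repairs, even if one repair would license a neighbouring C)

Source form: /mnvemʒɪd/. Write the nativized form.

vemʒɪ

Under (C)V(N), the unsyllabifiable consonants are /m/, /n/, /d/ (only a nasal (/m/, /n/, or /ŋ/) is licensed in coda position; onsets are limited to one consonant).
Deleting the stranded consonants removes /m/, /n/, /d/.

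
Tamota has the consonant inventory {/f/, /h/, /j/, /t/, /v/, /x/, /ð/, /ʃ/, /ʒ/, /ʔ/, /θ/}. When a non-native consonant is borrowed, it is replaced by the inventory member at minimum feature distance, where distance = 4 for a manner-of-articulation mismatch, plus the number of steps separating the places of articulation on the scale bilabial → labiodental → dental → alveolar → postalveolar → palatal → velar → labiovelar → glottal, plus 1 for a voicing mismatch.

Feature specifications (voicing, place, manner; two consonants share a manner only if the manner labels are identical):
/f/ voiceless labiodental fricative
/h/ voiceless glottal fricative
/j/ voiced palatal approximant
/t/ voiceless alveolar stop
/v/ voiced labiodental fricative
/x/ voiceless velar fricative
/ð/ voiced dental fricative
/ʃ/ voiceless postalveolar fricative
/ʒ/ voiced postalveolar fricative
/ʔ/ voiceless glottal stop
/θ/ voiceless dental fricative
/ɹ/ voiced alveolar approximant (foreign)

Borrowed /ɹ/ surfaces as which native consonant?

j

/j/ is closest: same manner (approximant), place distance 2 (alveolar→palatal), same voicing; total 2. Next closest is /t/ at distance 5.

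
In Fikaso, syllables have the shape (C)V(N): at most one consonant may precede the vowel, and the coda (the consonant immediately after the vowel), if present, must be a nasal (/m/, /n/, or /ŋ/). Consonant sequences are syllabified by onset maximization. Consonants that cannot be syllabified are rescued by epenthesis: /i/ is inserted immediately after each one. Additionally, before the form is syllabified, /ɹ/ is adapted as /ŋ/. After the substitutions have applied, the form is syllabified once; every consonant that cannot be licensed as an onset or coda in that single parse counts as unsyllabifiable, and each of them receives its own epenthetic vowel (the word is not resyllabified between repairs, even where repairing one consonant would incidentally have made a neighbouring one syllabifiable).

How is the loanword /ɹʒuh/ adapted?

Substitution: /ɹ/ → /ŋ/, giving /ŋʒuh/.
Under (C)V(N), the unsyllabifiable consonants are /ŋ/, /h/ (only a nasal (/m/, /n/, or /ŋ/) is licensed in coda position; onsets are limited to one consonant).
Epenthesis after each stranded consonant: /ŋ/ → /ŋi/, /h/ → /hi/.

ŋiʒuhi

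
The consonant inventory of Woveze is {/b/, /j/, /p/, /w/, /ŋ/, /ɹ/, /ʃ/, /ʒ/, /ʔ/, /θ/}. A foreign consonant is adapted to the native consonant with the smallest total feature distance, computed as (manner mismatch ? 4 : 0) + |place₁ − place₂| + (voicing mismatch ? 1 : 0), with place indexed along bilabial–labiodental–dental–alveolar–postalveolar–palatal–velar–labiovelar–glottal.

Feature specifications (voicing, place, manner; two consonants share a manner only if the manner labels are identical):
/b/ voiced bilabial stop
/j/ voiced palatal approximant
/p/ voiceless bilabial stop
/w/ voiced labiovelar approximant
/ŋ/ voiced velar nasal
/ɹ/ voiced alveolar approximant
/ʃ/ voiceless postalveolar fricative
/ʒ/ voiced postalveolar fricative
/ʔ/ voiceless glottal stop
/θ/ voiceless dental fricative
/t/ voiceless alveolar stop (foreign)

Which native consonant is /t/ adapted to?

/p/ is closest: same manner (stop), place distance 3 (alveolar→bilabial), same voicing; total 3. Next closest is /b/ at distance 4.

p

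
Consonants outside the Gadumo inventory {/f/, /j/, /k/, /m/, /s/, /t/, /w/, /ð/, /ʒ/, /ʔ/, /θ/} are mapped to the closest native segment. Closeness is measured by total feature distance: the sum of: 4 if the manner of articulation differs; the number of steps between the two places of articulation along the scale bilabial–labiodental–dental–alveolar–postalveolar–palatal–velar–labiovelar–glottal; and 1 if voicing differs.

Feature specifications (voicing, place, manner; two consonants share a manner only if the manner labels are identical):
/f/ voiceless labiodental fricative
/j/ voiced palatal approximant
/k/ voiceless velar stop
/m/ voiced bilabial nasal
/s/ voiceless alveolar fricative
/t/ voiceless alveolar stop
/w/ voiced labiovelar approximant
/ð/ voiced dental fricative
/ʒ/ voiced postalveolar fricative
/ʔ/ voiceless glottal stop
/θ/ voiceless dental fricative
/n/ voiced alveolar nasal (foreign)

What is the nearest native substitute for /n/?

m

/m/ is closest: same manner (nasal), place distance 3 (alveolar→bilabial), same voicing; total 3. Next closest is /s/ at distance 5.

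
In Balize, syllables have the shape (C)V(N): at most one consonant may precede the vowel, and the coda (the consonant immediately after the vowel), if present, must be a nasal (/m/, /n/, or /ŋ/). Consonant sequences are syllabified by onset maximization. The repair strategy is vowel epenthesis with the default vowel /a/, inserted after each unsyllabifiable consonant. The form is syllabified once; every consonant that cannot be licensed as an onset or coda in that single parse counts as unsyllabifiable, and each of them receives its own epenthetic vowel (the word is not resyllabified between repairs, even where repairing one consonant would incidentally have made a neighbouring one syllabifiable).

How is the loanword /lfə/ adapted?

lafə

The consonants /l/ cannot be parsed into a legal (C)V(N) syllable (only a nasal (/m/, /n/, or /ŋ/) is licensed in coda position; onsets are limited to one consonant).
Each unlicensed consonant becomes the onset of a new syllable: /l/ → /la/.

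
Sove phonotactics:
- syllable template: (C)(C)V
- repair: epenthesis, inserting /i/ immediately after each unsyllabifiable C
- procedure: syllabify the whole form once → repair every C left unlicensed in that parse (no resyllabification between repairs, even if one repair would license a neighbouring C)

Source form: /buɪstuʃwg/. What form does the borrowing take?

buɪstuʃiwigi

The consonants /ʃ/, /w/, /g/ cannot be parsed into a legal (C)(C)V syllable (no codas are permitted; onsets may contain at most 2 consonants).
Each unlicensed consonant becomes the onset of a new syllable: /ʃ/ → /ʃi/, /w/ → /wi/, /g/ → /gi/.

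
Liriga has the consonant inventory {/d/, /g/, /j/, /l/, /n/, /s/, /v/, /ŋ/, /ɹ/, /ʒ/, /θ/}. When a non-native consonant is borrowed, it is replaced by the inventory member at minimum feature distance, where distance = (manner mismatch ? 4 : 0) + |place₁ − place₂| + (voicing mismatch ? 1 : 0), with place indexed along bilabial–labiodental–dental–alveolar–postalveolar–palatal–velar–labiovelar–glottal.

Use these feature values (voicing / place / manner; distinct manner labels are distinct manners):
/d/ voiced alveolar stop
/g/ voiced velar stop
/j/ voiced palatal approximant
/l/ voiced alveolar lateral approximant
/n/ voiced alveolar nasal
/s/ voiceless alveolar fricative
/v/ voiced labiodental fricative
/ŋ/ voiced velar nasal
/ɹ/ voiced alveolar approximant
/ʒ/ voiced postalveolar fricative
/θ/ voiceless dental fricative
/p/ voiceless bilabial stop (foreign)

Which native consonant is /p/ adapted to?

/d/ is closest: same manner (stop), place distance 3 (bilabial→alveolar), voicing differs (+1); total 4. Next closest is /v/ at distance 6.

d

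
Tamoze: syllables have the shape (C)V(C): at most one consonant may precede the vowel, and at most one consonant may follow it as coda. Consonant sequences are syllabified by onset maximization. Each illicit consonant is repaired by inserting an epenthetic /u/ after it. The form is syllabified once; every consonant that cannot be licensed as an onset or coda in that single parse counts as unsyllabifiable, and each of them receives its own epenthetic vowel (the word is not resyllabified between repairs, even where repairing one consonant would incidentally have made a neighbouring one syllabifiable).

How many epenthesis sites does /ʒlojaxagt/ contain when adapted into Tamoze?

2

The unsyllabifiable consonants are /ʒ/, /t/; each receives one epenthetic vowel.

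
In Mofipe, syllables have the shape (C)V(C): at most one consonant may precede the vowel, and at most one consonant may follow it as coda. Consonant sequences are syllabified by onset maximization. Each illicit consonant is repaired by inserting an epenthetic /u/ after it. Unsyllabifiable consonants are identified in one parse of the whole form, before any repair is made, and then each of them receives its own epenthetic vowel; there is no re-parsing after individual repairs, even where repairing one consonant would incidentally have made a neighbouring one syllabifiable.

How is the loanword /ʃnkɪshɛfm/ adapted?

Under (C)V(C), the unsyllabifiable consonants are /ʃ/, /n/, /m/ (at most one coda consonant is licensed; onsets are limited to one consonant).
Inserting the epenthetic vowel yields /ʃ/ → /ʃu/, /n/ → /nu/, /m/ → /mu/.

ʃunukɪshɛfmu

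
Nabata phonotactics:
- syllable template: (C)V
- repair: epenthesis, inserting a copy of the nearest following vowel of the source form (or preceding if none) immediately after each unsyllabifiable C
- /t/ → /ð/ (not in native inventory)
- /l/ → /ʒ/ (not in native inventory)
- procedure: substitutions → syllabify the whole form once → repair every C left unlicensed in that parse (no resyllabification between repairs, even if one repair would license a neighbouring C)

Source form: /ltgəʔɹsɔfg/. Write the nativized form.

ʒəðəgəʔɔɹɔsɔfɔgɔ

Substitution: /l/ → /ʒ/, /t/ → /ð/, giving /ʒðgəʔɹsɔfg/.
Under (C)V, the unsyllabifiable consonants are /ʒ/, /ð/, /ʔ/, /ɹ/, /f/, /g/ (no codas are permitted; onsets are limited to one consonant).
Epenthesis after each stranded consonant: /ʒ/ → /ʒə/, /ð/ → /ðə/, /ʔ/ → /ʔɔ/, /ɹ/ → /ɹɔ/, /f/ → /fɔ/, /g/ → /gɔ/.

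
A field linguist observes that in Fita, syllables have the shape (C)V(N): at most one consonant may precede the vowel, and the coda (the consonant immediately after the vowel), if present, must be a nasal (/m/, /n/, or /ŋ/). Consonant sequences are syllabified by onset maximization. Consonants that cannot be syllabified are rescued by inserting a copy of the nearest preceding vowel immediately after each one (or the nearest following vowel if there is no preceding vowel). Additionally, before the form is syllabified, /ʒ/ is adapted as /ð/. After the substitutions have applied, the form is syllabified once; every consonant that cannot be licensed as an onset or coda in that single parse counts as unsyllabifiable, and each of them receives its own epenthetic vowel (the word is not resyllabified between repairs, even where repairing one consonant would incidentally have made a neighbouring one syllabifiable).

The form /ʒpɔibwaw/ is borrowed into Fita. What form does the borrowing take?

ðɔpɔibiwawa

Substitution: /ʒ/ → /ð/, giving /ðpɔibwaw/.
Under (C)V(N), the unsyllabifiable consonants are /ð/, /b/, /w/ (only a nasal (/m/, /n/, or /ŋ/) is licensed in coda position; onsets are limited to one consonant).
Epenthesis after each stranded consonant: /ð/ → /ðɔ/, /b/ → /bi/, /w/ → /wa/.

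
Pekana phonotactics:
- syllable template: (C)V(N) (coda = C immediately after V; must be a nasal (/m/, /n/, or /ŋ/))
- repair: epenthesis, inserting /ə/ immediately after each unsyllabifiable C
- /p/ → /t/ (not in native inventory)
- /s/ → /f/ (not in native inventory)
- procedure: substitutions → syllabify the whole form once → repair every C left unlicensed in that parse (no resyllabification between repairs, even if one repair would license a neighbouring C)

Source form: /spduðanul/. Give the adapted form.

Substitution: /s/ → /f/, /p/ → /t/, giving /ftduðanul/.
The consonants /f/, /t/, /l/ cannot be parsed into a legal (C)V(N) syllable (only a nasal (/m/, /n/, or /ŋ/) is licensed in coda position; onsets are limited to one consonant).
Each unlicensed consonant becomes the onset of a new syllable: /f/ → /fə/, /t/ → /tə/, /l/ → /lə/.

fətəduðanulə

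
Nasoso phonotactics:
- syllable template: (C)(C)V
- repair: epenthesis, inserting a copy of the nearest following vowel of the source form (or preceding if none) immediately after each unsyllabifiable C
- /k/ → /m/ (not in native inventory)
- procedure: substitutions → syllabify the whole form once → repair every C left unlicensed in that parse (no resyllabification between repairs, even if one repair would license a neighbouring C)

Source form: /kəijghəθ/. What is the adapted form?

məijəghəθə

Substitution: /k/ → /m/, giving /məijghəθ/.
Under (C)(C)V, the unsyllabifiable consonants are /j/, /θ/ (no codas are permitted; onsets may contain at most 2 consonants).
Inserting the epenthetic vowel yields /j/ → /jə/, /θ/ → /θə/.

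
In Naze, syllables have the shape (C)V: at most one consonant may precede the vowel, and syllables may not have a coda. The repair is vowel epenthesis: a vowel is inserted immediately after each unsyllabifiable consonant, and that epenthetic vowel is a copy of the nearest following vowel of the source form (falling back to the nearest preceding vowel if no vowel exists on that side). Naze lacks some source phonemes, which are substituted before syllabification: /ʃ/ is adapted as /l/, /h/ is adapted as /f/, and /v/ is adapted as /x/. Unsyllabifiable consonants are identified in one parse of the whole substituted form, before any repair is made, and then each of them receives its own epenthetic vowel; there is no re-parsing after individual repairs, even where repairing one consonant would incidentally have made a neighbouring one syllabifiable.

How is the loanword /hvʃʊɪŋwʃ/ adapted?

Substitution: /h/ → /f/, /v/ → /x/, /ʃ/ → /l/, giving /fxlʊɪŋwl/.
Syllabifying with onset maximization leaves /f/, /x/, /ŋ/, /w/, /l/ stranded (no codas are permitted; onsets are limited to one consonant).
Each unlicensed consonant becomes the onset of a new syllable: /f/ → /fʊ/, /x/ → /xʊ/, /ŋ/ → /ŋɪ/, /w/ → /wɪ/, /l/ → /lɪ/.

fʊxʊlʊɪŋɪwɪlɪ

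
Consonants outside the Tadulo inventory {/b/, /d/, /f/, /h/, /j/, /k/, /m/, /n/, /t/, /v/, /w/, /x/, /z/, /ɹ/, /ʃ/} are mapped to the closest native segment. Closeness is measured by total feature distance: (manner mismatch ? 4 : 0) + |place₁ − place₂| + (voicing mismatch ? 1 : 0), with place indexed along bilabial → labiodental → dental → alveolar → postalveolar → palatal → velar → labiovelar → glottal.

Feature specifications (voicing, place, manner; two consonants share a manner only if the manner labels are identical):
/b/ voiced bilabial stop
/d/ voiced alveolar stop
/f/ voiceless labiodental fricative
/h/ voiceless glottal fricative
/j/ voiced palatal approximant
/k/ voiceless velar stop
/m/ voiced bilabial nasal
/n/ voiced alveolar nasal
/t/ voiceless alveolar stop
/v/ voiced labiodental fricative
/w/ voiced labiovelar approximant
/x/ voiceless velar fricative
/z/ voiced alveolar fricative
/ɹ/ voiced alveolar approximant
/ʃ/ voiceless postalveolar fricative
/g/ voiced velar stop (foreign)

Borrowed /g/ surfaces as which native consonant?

k

/k/ is closest: same manner (stop), place distance 0 (velar→velar), voicing differs (+1); total 1. Next closest is /d/ at distance 3.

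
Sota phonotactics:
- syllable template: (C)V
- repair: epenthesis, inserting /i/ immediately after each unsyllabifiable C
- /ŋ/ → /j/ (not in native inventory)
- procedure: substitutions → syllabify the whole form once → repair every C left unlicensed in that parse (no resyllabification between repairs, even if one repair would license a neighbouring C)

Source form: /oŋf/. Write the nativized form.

Substitution: /ŋ/ → /j/, giving /ojf/.
Under (C)V, the unsyllabifiable consonants are /j/, /f/ (no codas are permitted; onsets are limited to one consonant).
Epenthesis after each stranded consonant: /j/ → /ji/, /f/ → /fi/.

ojifi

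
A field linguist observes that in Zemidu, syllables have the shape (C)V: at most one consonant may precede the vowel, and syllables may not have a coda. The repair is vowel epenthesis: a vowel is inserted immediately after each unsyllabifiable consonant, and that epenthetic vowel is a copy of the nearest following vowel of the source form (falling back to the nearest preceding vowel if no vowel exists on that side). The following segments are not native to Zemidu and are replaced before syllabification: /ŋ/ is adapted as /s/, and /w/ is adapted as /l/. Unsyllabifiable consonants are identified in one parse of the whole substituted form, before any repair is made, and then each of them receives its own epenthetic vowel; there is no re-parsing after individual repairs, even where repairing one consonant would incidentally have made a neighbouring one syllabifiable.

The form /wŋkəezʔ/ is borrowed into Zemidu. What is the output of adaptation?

Substitution: /w/ → /l/, /ŋ/ → /s/, giving /lskəezʔ/.
Syllabifying with onset maximization leaves /l/, /s/, /z/, /ʔ/ stranded (no codas are permitted; onsets are limited to one consonant).
Inserting the epenthetic vowel yields /l/ → /lə/, /s/ → /sə/, /z/ → /ze/, /ʔ/ → /ʔe/.

ləsəkəezeʔe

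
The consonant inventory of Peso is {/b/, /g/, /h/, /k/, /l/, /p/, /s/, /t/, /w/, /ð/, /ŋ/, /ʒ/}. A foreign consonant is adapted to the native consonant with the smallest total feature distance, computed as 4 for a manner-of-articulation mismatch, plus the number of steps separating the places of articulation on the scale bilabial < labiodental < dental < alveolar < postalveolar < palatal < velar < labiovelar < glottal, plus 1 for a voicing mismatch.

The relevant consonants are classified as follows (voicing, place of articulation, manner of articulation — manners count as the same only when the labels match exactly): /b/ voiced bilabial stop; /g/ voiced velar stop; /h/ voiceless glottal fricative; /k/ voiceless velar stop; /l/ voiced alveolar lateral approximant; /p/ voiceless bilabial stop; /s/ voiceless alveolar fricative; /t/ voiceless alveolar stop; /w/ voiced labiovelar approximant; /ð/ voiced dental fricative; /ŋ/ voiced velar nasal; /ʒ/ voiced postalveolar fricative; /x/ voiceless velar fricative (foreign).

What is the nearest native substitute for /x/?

/h/ is closest: same manner (fricative), place distance 2 (velar→glottal), same voicing; total 2. Next closest is /s/ at distance 3.

h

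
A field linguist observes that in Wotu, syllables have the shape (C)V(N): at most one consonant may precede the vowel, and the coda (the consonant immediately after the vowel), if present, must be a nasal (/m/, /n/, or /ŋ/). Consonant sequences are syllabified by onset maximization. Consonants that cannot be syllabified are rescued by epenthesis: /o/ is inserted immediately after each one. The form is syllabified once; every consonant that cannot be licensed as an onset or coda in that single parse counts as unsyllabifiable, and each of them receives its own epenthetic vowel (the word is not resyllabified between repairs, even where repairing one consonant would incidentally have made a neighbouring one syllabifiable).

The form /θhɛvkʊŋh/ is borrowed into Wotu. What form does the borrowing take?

Syllabifying with onset maximization leaves /θ/, /v/, /h/ stranded (only a nasal (/m/, /n/, or /ŋ/) is licensed in coda position; onsets are limited to one consonant).
Each unlicensed consonant becomes the onset of a new syllable: /θ/ → /θo/, /v/ → /vo/, /h/ → /ho/.

θohɛvokʊŋho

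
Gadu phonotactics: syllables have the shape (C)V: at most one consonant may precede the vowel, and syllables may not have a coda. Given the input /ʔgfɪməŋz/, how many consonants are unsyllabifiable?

4

The consonants /ʔ/, /g/, /ŋ/, /z/ cannot be parsed into a legal (C)V syllable (no codas are permitted; onsets are limited to one consonant).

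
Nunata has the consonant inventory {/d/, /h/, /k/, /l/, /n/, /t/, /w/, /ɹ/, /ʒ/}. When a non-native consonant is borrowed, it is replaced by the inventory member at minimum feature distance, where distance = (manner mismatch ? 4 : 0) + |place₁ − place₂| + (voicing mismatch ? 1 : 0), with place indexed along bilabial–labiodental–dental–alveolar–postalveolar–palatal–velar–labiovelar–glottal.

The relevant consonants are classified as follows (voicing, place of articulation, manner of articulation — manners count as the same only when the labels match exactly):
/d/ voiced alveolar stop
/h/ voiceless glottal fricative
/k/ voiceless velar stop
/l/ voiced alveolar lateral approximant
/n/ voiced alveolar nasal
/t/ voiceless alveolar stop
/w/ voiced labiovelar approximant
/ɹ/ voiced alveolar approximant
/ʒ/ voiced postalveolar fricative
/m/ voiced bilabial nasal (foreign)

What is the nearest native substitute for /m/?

/n/ is closest: same manner (nasal), place distance 3 (bilabial→alveolar), same voicing; total 3. Next closest is /d/ at distance 7.

n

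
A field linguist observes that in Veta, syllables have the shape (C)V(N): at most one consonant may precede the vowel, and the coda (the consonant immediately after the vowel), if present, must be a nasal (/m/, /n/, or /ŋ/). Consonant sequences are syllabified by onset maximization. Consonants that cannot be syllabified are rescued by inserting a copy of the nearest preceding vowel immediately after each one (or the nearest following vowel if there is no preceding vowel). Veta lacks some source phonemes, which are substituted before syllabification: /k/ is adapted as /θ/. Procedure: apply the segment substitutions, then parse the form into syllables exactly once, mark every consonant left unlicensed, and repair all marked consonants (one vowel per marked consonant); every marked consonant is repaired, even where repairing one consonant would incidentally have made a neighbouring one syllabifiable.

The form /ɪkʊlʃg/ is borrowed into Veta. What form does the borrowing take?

Substitution: /k/ → /θ/, giving /ɪθʊlʃg/.
The consonants /l/, /ʃ/, /g/ cannot be parsed into a legal (C)V(N) syllable (only a nasal (/m/, /n/, or /ŋ/) is licensed in coda position; onsets are limited to one consonant).
Each unlicensed consonant becomes the onset of a new syllable: /l/ → /lʊ/, /ʃ/ → /ʃʊ/, /g/ → /gʊ/.

ɪθʊlʊʃʊgʊ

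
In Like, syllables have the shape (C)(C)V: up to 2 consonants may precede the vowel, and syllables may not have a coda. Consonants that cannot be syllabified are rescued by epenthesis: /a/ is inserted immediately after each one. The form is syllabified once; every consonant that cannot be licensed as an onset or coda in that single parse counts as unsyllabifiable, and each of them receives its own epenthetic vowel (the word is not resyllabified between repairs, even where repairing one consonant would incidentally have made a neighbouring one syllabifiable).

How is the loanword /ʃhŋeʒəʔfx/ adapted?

Syllabifying with onset maximization leaves /ʃ/, /ʔ/, /f/, /x/ stranded (no codas are permitted; onsets may contain at most 2 consonants).
Each unlicensed consonant becomes the onset of a new syllable: /ʃ/ → /ʃa/, /ʔ/ → /ʔa/, /f/ → /fa/, /x/ → /xa/.

ʃahŋeʒəʔafaxa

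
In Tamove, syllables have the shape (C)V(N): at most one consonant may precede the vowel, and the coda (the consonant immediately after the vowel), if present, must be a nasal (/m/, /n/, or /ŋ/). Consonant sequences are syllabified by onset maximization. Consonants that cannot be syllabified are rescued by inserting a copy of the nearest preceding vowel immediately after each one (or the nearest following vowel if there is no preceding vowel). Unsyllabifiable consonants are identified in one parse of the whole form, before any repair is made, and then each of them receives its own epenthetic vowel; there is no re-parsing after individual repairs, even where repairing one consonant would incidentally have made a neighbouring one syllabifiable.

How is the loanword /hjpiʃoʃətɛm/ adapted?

hijipiʃoʃətɛm

Under (C)V(N), the unsyllabifiable consonants are /h/, /j/ (only a nasal (/m/, /n/, or /ŋ/) is licensed in coda position; onsets are limited to one consonant).
Inserting the epenthetic vowel yields /h/ → /hi/, /j/ → /ji/.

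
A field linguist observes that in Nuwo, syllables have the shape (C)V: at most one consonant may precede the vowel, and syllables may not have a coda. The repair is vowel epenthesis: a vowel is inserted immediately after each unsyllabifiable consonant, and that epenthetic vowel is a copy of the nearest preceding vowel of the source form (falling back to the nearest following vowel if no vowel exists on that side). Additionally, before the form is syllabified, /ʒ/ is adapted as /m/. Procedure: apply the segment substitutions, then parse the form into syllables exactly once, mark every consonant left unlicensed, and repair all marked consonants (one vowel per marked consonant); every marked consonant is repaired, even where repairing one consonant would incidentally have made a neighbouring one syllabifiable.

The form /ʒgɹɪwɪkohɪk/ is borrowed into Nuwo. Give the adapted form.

mɪgɪɹɪwɪkohɪkɪ

Substitution: /ʒ/ → /m/, giving /mgɹɪwɪkohɪk/.
Under (C)V, the unsyllabifiable consonants are /m/, /g/, /k/ (no codas are permitted; onsets are limited to one consonant).
Epenthesis after each stranded consonant: /m/ → /mɪ/, /g/ → /gɪ/, /k/ → /kɪ/.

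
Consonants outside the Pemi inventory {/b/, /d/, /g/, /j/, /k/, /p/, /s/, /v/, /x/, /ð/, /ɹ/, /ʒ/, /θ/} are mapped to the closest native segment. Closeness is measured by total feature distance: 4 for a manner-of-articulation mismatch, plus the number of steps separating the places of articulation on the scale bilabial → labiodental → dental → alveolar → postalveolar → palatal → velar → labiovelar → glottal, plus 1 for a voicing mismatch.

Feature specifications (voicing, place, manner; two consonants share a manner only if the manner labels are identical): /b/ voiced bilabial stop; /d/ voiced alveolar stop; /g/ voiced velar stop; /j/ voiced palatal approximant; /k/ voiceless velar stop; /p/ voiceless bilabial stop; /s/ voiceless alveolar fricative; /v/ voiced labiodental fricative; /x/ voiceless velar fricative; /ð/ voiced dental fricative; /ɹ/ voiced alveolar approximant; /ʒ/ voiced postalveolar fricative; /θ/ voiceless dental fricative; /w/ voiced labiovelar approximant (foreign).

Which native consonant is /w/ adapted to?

j

/j/ is closest: same manner (approximant), place distance 2 (labiovelar→palatal), same voicing; total 2. Next closest is /ɹ/ at distance 4.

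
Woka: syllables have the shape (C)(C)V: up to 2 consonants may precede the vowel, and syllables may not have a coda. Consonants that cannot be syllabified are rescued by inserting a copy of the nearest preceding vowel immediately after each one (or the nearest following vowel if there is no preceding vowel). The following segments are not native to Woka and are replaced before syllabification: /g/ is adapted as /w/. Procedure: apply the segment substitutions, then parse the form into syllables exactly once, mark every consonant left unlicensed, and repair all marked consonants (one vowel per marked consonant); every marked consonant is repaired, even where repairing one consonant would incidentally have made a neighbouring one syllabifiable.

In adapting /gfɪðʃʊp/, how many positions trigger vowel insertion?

1

After substitution the input is /wfɪðʃʊp/.
The unsyllabifiable consonants are /p/; each receives one epenthetic vowel.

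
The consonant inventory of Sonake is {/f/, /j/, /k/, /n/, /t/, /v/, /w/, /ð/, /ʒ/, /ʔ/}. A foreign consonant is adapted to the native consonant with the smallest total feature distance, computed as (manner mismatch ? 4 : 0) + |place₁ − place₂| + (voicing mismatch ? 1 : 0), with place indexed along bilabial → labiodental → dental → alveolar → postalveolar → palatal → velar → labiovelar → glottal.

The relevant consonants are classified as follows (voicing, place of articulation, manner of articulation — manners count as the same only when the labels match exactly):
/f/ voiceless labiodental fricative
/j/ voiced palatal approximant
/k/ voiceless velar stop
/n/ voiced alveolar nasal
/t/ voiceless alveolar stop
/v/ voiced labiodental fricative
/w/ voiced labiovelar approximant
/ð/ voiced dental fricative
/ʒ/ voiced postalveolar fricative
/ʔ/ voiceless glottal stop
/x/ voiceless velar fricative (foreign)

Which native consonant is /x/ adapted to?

ʒ

/ʒ/ is closest: same manner (fricative), place distance 2 (velar→postalveolar), voicing differs (+1); total 3. Next closest is /k/ at distance 4.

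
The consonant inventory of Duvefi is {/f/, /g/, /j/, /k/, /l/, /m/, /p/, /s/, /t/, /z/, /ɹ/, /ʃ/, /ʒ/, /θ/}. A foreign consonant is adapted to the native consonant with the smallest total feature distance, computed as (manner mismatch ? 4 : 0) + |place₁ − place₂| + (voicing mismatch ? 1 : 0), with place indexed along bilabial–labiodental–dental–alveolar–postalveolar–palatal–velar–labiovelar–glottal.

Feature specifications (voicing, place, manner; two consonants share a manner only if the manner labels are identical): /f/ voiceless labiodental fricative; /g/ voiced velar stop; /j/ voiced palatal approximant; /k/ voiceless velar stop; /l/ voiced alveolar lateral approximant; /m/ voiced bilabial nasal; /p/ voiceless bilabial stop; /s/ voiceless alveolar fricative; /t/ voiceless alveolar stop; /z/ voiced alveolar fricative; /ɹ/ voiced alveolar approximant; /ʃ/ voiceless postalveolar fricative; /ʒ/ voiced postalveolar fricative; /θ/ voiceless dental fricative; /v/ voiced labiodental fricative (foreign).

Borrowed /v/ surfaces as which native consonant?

/f/ is closest: same manner (fricative), place distance 0 (labiodental→labiodental), voicing differs (+1); total 1. Next closest is /z/ at distance 2.

f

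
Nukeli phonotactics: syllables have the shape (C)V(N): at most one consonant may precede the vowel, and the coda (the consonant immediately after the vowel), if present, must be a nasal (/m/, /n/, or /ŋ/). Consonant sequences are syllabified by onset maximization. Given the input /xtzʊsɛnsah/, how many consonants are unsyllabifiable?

The consonants /x/, /t/, /h/ cannot be parsed into a legal (C)V(N) syllable (only a nasal (/m/, /n/, or /ŋ/) is licensed in coda position; onsets are limited to one consonant).

3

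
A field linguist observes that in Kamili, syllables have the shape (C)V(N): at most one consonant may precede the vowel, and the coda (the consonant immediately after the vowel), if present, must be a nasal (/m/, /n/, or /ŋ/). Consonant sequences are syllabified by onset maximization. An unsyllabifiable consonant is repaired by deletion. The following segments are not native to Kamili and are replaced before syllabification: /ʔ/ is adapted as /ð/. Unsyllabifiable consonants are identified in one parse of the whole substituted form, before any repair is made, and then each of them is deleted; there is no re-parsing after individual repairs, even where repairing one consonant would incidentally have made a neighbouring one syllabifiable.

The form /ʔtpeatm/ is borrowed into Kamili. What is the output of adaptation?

Substitution: /ʔ/ → /ð/, giving /ðtpeatm/.
Syllabifying with onset maximization leaves /ð/, /t/, /t/, /m/ stranded (only a nasal (/m/, /n/, or /ŋ/) is licensed in coda position; onsets are limited to one consonant).
Each unlicensed consonant is deleted: /ð/, /t/, /t/, /m/.

pea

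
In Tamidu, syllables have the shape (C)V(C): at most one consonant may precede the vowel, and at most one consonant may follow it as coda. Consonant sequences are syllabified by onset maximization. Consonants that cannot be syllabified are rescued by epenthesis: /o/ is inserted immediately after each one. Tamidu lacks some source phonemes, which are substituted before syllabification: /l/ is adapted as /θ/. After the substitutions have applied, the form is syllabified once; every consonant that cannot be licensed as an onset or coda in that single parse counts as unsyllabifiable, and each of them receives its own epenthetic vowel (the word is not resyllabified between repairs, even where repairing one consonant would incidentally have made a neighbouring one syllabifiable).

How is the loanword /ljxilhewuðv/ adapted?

Substitution: /l/ → /θ/, giving /θjxiθhewuðv/.
Syllabifying with onset maximization leaves /θ/, /j/, /v/ stranded (at most one coda consonant is licensed; onsets are limited to one consonant).
Inserting the epenthetic vowel yields /θ/ → /θo/, /j/ → /jo/, /v/ → /vo/.

θojoxiθhewuðvo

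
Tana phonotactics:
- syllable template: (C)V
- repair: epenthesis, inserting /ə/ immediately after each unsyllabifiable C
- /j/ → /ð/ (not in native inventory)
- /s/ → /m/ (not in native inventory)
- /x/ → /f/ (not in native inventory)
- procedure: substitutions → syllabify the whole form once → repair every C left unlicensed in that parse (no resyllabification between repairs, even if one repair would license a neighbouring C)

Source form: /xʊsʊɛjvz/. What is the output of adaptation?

fʊmʊɛðəvəzə

Substitution: /x/ → /f/, /s/ → /m/, /j/ → /ð/, giving /fʊmʊɛðvz/.
The consonants /ð/, /v/, /z/ cannot be parsed into a legal (C)V syllable (no codas are permitted; onsets are limited to one consonant).
Each unlicensed consonant becomes the onset of a new syllable: /ð/ → /ðə/, /v/ → /və/, /z/ → /zə/.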